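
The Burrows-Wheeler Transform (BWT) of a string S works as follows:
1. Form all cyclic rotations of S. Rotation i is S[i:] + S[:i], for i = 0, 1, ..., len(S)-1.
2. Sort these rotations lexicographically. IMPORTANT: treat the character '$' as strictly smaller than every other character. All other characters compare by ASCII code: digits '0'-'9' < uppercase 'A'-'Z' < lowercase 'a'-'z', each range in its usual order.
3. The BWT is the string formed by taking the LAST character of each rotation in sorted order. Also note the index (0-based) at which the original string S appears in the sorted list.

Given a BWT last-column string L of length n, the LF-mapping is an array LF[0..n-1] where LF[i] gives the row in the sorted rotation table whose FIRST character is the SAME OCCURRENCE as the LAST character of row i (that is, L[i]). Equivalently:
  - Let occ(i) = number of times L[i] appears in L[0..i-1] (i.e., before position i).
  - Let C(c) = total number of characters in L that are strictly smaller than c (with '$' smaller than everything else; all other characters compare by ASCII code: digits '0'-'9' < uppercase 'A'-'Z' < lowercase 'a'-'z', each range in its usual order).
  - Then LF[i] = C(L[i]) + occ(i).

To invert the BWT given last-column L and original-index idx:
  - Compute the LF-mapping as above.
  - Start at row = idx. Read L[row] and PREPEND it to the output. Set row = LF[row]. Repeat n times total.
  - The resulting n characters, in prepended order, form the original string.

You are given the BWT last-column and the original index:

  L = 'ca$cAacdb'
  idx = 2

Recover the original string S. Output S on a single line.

LF mapping: 5 2 0 6 1 3 7 8 4
Walk LF starting at row 2, prepending L[row]:
  step 1: row=2, L[2]='$', prepend. Next row=LF[2]=0
  step 2: row=0, L[0]='c', prepend. Next row=LF[0]=5
  step 3: row=5, L[5]='a', prepend. Next row=LF[5]=3
  step 4: row=3, L[3]='c', prepend. Next row=LF[3]=6
  step 5: row=6, L[6]='c', prepend. Next row=LF[6]=7
  step 6: row=7, L[7]='d', prepend. Next row=LF[7]=8
  step 7: row=8, L[8]='b', prepend. Next row=LF[8]=4
  step 8: row=4, L[4]='A', prepend. Next row=LF[4]=1
  step 9: row=1, L[1]='a', prepend. Next row=LF[1]=2
Reversed output: aAbdccac$

Answer: aAbdccac$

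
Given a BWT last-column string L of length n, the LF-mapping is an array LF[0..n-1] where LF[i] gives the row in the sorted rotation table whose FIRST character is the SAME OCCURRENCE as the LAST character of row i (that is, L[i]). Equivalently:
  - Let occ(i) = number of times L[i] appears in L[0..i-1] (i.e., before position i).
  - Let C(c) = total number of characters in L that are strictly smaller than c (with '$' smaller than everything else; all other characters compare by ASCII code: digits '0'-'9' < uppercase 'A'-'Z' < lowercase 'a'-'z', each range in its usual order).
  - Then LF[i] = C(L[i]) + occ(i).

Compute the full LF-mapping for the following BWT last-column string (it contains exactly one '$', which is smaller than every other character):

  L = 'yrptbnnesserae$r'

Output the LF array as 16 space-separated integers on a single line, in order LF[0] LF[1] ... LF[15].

Answer: 15 9 8 14 2 6 7 3 12 13 4 10 1 5 0 11

Derivation:
Char counts: '$':1, 'a':1, 'b':1, 'e':3, 'n':2, 'p':1, 'r':3, 's':2, 't':1, 'y':1
C (first-col start): C('$')=0, C('a')=1, C('b')=2, C('e')=3, C('n')=6, C('p')=8, C('r')=9, C('s')=12, C('t')=14, C('y')=15
L[0]='y': occ=0, LF[0]=C('y')+0=15+0=15
L[1]='r': occ=0, LF[1]=C('r')+0=9+0=9
L[2]='p': occ=0, LF[2]=C('p')+0=8+0=8
L[3]='t': occ=0, LF[3]=C('t')+0=14+0=14
L[4]='b': occ=0, LF[4]=C('b')+0=2+0=2
L[5]='n': occ=0, LF[5]=C('n')+0=6+0=6
L[6]='n': occ=1, LF[6]=C('n')+1=6+1=7
L[7]='e': occ=0, LF[7]=C('e')+0=3+0=3
L[8]='s': occ=0, LF[8]=C('s')+0=12+0=12
L[9]='s': occ=1, LF[9]=C('s')+1=12+1=13
L[10]='e': occ=1, LF[10]=C('e')+1=3+1=4
L[11]='r': occ=1, LF[11]=C('r')+1=9+1=10
L[12]='a': occ=0, LF[12]=C('a')+0=1+0=1
L[13]='e': occ=2, LF[13]=C('e')+2=3+2=5
L[14]='$': occ=0, LF[14]=C('$')+0=0+0=0
L[15]='r': occ=2, LF[15]=C('r')+2=9+2=11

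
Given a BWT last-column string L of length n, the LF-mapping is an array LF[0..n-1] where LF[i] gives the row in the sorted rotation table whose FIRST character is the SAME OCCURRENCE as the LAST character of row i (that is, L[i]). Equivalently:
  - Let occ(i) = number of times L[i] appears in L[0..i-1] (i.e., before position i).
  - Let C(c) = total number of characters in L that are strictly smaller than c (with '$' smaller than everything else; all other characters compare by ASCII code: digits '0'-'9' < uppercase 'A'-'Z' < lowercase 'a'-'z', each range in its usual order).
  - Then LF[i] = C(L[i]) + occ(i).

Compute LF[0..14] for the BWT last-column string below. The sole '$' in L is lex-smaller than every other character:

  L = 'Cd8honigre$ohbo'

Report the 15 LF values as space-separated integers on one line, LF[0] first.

Answer: 2 4 1 7 11 10 9 6 14 5 0 12 8 3 13

Derivation:
Char counts: '$':1, '8':1, 'C':1, 'b':1, 'd':1, 'e':1, 'g':1, 'h':2, 'i':1, 'n':1, 'o':3, 'r':1
C (first-col start): C('$')=0, C('8')=1, C('C')=2, C('b')=3, C('d')=4, C('e')=5, C('g')=6, C('h')=7, C('i')=9, C('n')=10, C('o')=11, C('r')=14
L[0]='C': occ=0, LF[0]=C('C')+0=2+0=2
L[1]='d': occ=0, LF[1]=C('d')+0=4+0=4
L[2]='8': occ=0, LF[2]=C('8')+0=1+0=1
L[3]='h': occ=0, LF[3]=C('h')+0=7+0=7
L[4]='o': occ=0, LF[4]=C('o')+0=11+0=11
L[5]='n': occ=0, LF[5]=C('n')+0=10+0=10
L[6]='i': occ=0, LF[6]=C('i')+0=9+0=9
L[7]='g': occ=0, LF[7]=C('g')+0=6+0=6
L[8]='r': occ=0, LF[8]=C('r')+0=14+0=14
L[9]='e': occ=0, LF[9]=C('e')+0=5+0=5
L[10]='$': occ=0, LF[10]=C('$')+0=0+0=0
L[11]='o': occ=1, LF[11]=C('o')+1=11+1=12
L[12]='h': occ=1, LF[12]=C('h')+1=7+1=8
L[13]='b': occ=0, LF[13]=C('b')+0=3+0=3
L[14]='o': occ=2, LF[14]=C('o')+2=11+2=13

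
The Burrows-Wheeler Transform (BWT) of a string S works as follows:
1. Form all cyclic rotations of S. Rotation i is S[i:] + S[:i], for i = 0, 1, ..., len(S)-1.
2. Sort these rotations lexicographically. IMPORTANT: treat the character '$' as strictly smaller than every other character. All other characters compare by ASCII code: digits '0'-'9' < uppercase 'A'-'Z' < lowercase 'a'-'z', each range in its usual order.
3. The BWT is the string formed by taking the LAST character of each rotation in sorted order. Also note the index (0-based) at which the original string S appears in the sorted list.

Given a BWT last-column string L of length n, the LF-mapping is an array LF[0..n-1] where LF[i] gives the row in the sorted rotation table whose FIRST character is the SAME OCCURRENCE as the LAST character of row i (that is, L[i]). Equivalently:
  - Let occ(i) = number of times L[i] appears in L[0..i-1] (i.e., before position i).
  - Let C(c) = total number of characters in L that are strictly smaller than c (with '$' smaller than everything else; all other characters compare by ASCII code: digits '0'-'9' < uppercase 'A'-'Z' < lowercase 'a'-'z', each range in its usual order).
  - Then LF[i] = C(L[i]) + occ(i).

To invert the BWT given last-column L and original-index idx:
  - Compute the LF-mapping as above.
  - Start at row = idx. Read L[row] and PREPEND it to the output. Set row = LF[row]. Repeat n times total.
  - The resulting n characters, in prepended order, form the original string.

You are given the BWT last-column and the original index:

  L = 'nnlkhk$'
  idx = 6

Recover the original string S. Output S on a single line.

Answer: nhlkkn$

Derivation:
LF mapping: 5 6 4 2 1 3 0
Walk LF starting at row 6, prepending L[row]:
  step 1: row=6, L[6]='$', prepend. Next row=LF[6]=0
  step 2: row=0, L[0]='n', prepend. Next row=LF[0]=5
  step 3: row=5, L[5]='k', prepend. Next row=LF[5]=3
  step 4: row=3, L[3]='k', prepend. Next row=LF[3]=2
  step 5: row=2, L[2]='l', prepend. Next row=LF[2]=4
  step 6: row=4, L[4]='h', prepend. Next row=LF[4]=1
  step 7: row=1, L[1]='n', prepend. Next row=LF[1]=6
Reversed output: nhlkkn$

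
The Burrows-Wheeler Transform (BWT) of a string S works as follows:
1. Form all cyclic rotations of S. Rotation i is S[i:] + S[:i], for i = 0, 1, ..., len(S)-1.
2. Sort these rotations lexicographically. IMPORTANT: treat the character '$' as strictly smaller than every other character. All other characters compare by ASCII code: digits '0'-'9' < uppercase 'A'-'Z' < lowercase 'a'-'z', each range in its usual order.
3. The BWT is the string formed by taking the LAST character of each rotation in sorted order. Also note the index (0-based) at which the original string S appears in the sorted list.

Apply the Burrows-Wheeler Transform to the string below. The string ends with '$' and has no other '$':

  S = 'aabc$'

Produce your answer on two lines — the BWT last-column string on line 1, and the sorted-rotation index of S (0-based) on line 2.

All 5 rotations (rotation i = S[i:]+S[:i]):
  rot[0] = aabc$
  rot[1] = abc$a
  rot[2] = bc$aa
  rot[3] = c$aab
  rot[4] = $aabc
Sorted (with $ < everything):
  sorted[0] = $aabc  (last char: 'c')
  sorted[1] = aabc$  (last char: '$')
  sorted[2] = abc$a  (last char: 'a')
  sorted[3] = bc$aa  (last char: 'a')
  sorted[4] = c$aab  (last char: 'b')
Last column: c$aab
Original string S is at sorted index 1

Answer: c$aab
1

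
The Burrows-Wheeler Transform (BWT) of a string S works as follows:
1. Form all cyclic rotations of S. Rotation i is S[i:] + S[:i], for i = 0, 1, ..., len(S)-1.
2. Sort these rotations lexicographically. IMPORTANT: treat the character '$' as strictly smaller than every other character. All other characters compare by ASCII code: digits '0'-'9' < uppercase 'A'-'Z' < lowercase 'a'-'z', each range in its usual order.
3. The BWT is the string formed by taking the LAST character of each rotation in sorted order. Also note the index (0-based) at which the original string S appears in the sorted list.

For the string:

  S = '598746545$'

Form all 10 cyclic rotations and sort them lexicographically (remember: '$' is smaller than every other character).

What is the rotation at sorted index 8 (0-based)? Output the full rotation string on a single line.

Answer: 8746545$59

Derivation:
All 10 rotations (rotation i = S[i:]+S[:i]):
  rot[0] = 598746545$
  rot[1] = 98746545$5
  rot[2] = 8746545$59
  rot[3] = 746545$598
  rot[4] = 46545$5987
  rot[5] = 6545$59874
  rot[6] = 545$598746
  rot[7] = 45$5987465
  rot[8] = 5$59874654
  rot[9] = $598746545
Sorted (with $ < everything):
  sorted[0] = $598746545
  sorted[1] = 45$5987465
  sorted[2] = 46545$5987
  sorted[3] = 5$59874654
  sorted[4] = 545$598746
  sorted[5] = 598746545$
  sorted[6] = 6545$59874
  sorted[7] = 746545$598
  sorted[8] = 8746545$59
  sorted[9] = 98746545$5
sorted[8] = 8746545$59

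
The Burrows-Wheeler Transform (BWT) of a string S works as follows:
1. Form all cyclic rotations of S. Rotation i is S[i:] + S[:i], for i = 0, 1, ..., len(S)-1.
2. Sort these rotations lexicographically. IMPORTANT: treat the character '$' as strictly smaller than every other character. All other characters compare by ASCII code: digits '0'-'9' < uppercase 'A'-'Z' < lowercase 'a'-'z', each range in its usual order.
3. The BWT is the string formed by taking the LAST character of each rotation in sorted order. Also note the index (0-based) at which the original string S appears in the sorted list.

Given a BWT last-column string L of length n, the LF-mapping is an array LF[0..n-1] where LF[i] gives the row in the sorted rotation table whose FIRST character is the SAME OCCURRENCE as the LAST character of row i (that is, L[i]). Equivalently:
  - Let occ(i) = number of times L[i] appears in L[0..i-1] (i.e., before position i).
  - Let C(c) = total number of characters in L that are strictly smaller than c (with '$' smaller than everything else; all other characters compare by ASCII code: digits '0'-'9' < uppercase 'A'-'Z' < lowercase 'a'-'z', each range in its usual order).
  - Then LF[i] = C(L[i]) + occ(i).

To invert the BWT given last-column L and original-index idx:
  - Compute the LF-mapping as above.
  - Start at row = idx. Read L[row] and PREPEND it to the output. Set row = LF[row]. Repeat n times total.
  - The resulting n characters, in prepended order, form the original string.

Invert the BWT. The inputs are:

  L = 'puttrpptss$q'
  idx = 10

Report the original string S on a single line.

LF mapping: 1 11 8 9 5 2 3 10 6 7 0 4
Walk LF starting at row 10, prepending L[row]:
  step 1: row=10, L[10]='$', prepend. Next row=LF[10]=0
  step 2: row=0, L[0]='p', prepend. Next row=LF[0]=1
  step 3: row=1, L[1]='u', prepend. Next row=LF[1]=11
  step 4: row=11, L[11]='q', prepend. Next row=LF[11]=4
  step 5: row=4, L[4]='r', prepend. Next row=LF[4]=5
  step 6: row=5, L[5]='p', prepend. Next row=LF[5]=2
  step 7: row=2, L[2]='t', prepend. Next row=LF[2]=8
  step 8: row=8, L[8]='s', prepend. Next row=LF[8]=6
  step 9: row=6, L[6]='p', prepend. Next row=LF[6]=3
  step 10: row=3, L[3]='t', prepend. Next row=LF[3]=9
  step 11: row=9, L[9]='s', prepend. Next row=LF[9]=7
  step 12: row=7, L[7]='t', prepend. Next row=LF[7]=10
Reversed output: tstpstprqup$

Answer: tstpstprqup$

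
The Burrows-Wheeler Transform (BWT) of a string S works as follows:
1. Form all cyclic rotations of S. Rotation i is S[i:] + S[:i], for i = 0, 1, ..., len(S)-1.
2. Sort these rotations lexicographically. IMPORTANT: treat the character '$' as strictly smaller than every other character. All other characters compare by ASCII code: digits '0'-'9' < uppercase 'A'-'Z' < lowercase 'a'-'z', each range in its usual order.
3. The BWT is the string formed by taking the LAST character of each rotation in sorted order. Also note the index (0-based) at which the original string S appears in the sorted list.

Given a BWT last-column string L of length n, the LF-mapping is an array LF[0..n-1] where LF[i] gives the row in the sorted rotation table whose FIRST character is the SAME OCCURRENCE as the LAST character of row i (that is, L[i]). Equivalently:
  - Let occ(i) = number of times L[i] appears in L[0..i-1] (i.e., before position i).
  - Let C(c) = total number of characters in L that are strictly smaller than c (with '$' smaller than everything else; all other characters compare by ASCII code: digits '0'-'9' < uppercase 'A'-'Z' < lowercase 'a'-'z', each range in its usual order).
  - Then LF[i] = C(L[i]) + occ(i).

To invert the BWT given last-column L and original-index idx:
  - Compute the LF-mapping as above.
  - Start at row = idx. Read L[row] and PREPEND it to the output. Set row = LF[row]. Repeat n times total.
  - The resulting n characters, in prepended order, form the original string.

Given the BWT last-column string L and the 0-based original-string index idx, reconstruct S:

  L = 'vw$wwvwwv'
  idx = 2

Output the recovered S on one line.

LF mapping: 1 4 0 5 6 2 7 8 3
Walk LF starting at row 2, prepending L[row]:
  step 1: row=2, L[2]='$', prepend. Next row=LF[2]=0
  step 2: row=0, L[0]='v', prepend. Next row=LF[0]=1
  step 3: row=1, L[1]='w', prepend. Next row=LF[1]=4
  step 4: row=4, L[4]='w', prepend. Next row=LF[4]=6
  step 5: row=6, L[6]='w', prepend. Next row=LF[6]=7
  step 6: row=7, L[7]='w', prepend. Next row=LF[7]=8
  step 7: row=8, L[8]='v', prepend. Next row=LF[8]=3
  step 8: row=3, L[3]='w', prepend. Next row=LF[3]=5
  step 9: row=5, L[5]='v', prepend. Next row=LF[5]=2
Reversed output: vwvwwwwv$

Answer: vwvwwwwv$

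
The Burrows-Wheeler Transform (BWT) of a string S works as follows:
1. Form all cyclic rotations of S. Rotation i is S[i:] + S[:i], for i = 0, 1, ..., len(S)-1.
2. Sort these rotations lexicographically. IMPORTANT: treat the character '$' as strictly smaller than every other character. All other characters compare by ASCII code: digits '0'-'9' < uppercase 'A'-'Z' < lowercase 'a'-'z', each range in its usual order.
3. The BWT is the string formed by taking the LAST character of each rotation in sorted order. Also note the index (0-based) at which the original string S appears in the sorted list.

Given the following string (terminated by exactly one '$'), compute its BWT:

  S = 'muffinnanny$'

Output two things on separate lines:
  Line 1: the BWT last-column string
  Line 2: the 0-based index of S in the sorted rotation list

Answer: ynuff$nianmn
5

Derivation:
All 12 rotations (rotation i = S[i:]+S[:i]):
  rot[0] = muffinnanny$
  rot[1] = uffinnanny$m
  rot[2] = ffinnanny$mu
  rot[3] = finnanny$muf
  rot[4] = innanny$muff
  rot[5] = nnanny$muffi
  rot[6] = nanny$muffin
  rot[7] = anny$muffinn
  rot[8] = nny$muffinna
  rot[9] = ny$muffinnan
  rot[10] = y$muffinnann
  rot[11] = $muffinnanny
Sorted (with $ < everything):
  sorted[0] = $muffinnanny  (last char: 'y')
  sorted[1] = anny$muffinn  (last char: 'n')
  sorted[2] = ffinnanny$mu  (last char: 'u')
  sorted[3] = finnanny$muf  (last char: 'f')
  sorted[4] = innanny$muff  (last char: 'f')
  sorted[5] = muffinnanny$  (last char: '$')
  sorted[6] = nanny$muffin  (last char: 'n')
  sorted[7] = nnanny$muffi  (last char: 'i')
  sorted[8] = nny$muffinna  (last char: 'a')
  sorted[9] = ny$muffinnan  (last char: 'n')
  sorted[10] = uffinnanny$m  (last char: 'm')
  sorted[11] = y$muffinnann  (last char: 'n')
Last column: ynuff$nianmn
Original string S is at sorted index 5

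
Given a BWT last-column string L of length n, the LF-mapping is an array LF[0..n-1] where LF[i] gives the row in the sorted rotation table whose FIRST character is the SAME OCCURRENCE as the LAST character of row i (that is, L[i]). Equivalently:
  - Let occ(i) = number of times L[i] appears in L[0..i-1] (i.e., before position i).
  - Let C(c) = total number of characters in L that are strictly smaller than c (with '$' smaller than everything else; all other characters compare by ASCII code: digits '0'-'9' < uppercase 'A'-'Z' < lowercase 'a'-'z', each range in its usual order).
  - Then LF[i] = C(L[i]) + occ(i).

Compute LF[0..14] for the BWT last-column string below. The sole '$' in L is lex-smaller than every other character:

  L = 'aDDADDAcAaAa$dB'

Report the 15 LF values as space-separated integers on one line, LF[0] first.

Char counts: '$':1, 'A':4, 'B':1, 'D':4, 'a':3, 'c':1, 'd':1
C (first-col start): C('$')=0, C('A')=1, C('B')=5, C('D')=6, C('a')=10, C('c')=13, C('d')=14
L[0]='a': occ=0, LF[0]=C('a')+0=10+0=10
L[1]='D': occ=0, LF[1]=C('D')+0=6+0=6
L[2]='D': occ=1, LF[2]=C('D')+1=6+1=7
L[3]='A': occ=0, LF[3]=C('A')+0=1+0=1
L[4]='D': occ=2, LF[4]=C('D')+2=6+2=8
L[5]='D': occ=3, LF[5]=C('D')+3=6+3=9
L[6]='A': occ=1, LF[6]=C('A')+1=1+1=2
L[7]='c': occ=0, LF[7]=C('c')+0=13+0=13
L[8]='A': occ=2, LF[8]=C('A')+2=1+2=3
L[9]='a': occ=1, LF[9]=C('a')+1=10+1=11
L[10]='A': occ=3, LF[10]=C('A')+3=1+3=4
L[11]='a': occ=2, LF[11]=C('a')+2=10+2=12
L[12]='$': occ=0, LF[12]=C('$')+0=0+0=0
L[13]='d': occ=0, LF[13]=C('d')+0=14+0=14
L[14]='B': occ=0, LF[14]=C('B')+0=5+0=5

Answer: 10 6 7 1 8 9 2 13 3 11 4 12 0 14 5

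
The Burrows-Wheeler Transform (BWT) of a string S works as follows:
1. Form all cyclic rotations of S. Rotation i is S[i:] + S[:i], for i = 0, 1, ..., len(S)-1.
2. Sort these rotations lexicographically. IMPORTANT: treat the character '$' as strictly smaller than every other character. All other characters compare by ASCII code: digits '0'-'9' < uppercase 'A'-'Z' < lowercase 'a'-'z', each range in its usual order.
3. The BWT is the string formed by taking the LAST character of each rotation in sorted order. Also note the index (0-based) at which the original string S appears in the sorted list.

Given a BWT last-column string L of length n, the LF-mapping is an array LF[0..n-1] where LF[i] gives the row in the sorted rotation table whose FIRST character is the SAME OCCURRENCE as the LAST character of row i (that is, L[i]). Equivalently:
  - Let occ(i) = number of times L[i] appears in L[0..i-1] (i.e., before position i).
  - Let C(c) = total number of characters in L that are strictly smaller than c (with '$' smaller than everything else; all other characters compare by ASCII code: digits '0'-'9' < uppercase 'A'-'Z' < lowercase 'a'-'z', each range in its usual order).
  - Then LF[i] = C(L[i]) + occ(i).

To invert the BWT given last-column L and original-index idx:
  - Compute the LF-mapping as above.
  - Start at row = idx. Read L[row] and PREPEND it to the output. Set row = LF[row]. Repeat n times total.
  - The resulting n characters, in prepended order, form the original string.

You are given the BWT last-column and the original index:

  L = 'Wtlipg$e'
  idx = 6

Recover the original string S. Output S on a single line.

Answer: pigletW$

Derivation:
LF mapping: 1 7 5 4 6 3 0 2
Walk LF starting at row 6, prepending L[row]:
  step 1: row=6, L[6]='$', prepend. Next row=LF[6]=0
  step 2: row=0, L[0]='W', prepend. Next row=LF[0]=1
  step 3: row=1, L[1]='t', prepend. Next row=LF[1]=7
  step 4: row=7, L[7]='e', prepend. Next row=LF[7]=2
  step 5: row=2, L[2]='l', prepend. Next row=LF[2]=5
  step 6: row=5, L[5]='g', prepend. Next row=LF[5]=3
  step 7: row=3, L[3]='i', prepend. Next row=LF[3]=4
  step 8: row=4, L[4]='p', prepend. Next row=LF[4]=6
Reversed output: pigletW$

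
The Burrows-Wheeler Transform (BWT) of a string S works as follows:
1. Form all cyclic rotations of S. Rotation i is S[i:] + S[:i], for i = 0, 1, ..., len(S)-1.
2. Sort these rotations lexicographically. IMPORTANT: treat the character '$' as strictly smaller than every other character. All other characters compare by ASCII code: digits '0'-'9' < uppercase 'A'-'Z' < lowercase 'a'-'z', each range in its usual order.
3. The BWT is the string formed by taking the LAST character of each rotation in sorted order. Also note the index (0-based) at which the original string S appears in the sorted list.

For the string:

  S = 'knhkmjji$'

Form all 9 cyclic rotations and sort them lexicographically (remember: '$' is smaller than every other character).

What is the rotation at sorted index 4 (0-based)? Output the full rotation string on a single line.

Answer: jji$knhkm

Derivation:
All 9 rotations (rotation i = S[i:]+S[:i]):
  rot[0] = knhkmjji$
  rot[1] = nhkmjji$k
  rot[2] = hkmjji$kn
  rot[3] = kmjji$knh
  rot[4] = mjji$knhk
  rot[5] = jji$knhkm
  rot[6] = ji$knhkmj
  rot[7] = i$knhkmjj
  rot[8] = $knhkmjji
Sorted (with $ < everything):
  sorted[0] = $knhkmjji
  sorted[1] = hkmjji$kn
  sorted[2] = i$knhkmjj
  sorted[3] = ji$knhkmj
  sorted[4] = jji$knhkm
  sorted[5] = kmjji$knh
  sorted[6] = knhkmjji$
  sorted[7] = mjji$knhk
  sorted[8] = nhkmjji$k
sorted[4] = jji$knhkm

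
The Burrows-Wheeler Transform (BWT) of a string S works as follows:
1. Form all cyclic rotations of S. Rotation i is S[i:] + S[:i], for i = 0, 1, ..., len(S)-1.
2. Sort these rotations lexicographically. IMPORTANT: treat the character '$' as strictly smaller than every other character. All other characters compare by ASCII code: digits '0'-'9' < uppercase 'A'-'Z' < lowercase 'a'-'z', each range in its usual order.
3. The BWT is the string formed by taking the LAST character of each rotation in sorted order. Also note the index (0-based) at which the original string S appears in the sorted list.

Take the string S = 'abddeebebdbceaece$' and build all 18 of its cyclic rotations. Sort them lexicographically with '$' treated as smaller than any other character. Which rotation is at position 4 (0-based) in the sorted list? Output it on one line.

Answer: bdbceaece$abddeebe

Derivation:
All 18 rotations (rotation i = S[i:]+S[:i]):
  rot[0] = abddeebebdbceaece$
  rot[1] = bddeebebdbceaece$a
  rot[2] = ddeebebdbceaece$ab
  rot[3] = deebebdbceaece$abd
  rot[4] = eebebdbceaece$abdd
  rot[5] = ebebdbceaece$abdde
  rot[6] = bebdbceaece$abddee
  rot[7] = ebdbceaece$abddeeb
  rot[8] = bdbceaece$abddeebe
  rot[9] = dbceaece$abddeebeb
  rot[10] = bceaece$abddeebebd
  rot[11] = ceaece$abddeebebdb
  rot[12] = eaece$abddeebebdbc
  rot[13] = aece$abddeebebdbce
  rot[14] = ece$abddeebebdbcea
  rot[15] = ce$abddeebebdbceae
  rot[16] = e$abddeebebdbceaec
  rot[17] = $abddeebebdbceaece
Sorted (with $ < everything):
  sorted[0] = $abddeebebdbceaece
  sorted[1] = abddeebebdbceaece$
  sorted[2] = aece$abddeebebdbce
  sorted[3] = bceaece$abddeebebd
  sorted[4] = bdbceaece$abddeebe
  sorted[5] = bddeebebdbceaece$a
  sorted[6] = bebdbceaece$abddee
  sorted[7] = ce$abddeebebdbceae
  sorted[8] = ceaece$abddeebebdb
  sorted[9] = dbceaece$abddeebeb
  sorted[10] = ddeebebdbceaece$ab
  sorted[11] = deebebdbceaece$abd
  sorted[12] = e$abddeebebdbceaec
  sorted[13] = eaece$abddeebebdbc
  sorted[14] = ebdbceaece$abddeeb
  sorted[15] = ebebdbceaece$abdde
  sorted[16] = ece$abddeebebdbcea
  sorted[17] = eebebdbceaece$abdd
sorted[4] = bdbceaece$abddeebe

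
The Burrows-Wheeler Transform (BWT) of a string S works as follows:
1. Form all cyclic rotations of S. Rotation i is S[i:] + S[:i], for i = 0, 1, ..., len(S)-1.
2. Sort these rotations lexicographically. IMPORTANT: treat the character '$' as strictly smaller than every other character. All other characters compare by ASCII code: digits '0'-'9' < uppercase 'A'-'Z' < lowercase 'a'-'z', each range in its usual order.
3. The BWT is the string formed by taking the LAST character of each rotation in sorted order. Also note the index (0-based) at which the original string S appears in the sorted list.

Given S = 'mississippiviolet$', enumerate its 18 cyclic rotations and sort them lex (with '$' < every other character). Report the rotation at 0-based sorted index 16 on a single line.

Answer: t$mississippiviole

Derivation:
All 18 rotations (rotation i = S[i:]+S[:i]):
  rot[0] = mississippiviolet$
  rot[1] = ississippiviolet$m
  rot[2] = ssissippiviolet$mi
  rot[3] = sissippiviolet$mis
  rot[4] = issippiviolet$miss
  rot[5] = ssippiviolet$missi
  rot[6] = sippiviolet$missis
  rot[7] = ippiviolet$mississ
  rot[8] = ppiviolet$mississi
  rot[9] = piviolet$mississip
  rot[10] = iviolet$mississipp
  rot[11] = violet$mississippi
  rot[12] = iolet$mississippiv
  rot[13] = olet$mississippivi
  rot[14] = let$mississippivio
  rot[15] = et$mississippiviol
  rot[16] = t$mississippiviole
  rot[17] = $mississippiviolet
Sorted (with $ < everything):
  sorted[0] = $mississippiviolet
  sorted[1] = et$mississippiviol
  sorted[2] = iolet$mississippiv
  sorted[3] = ippiviolet$mississ
  sorted[4] = issippiviolet$miss
  sorted[5] = ississippiviolet$m
  sorted[6] = iviolet$mississipp
  sorted[7] = let$mississippivio
  sorted[8] = mississippiviolet$
  sorted[9] = olet$mississippivi
  sorted[10] = piviolet$mississip
  sorted[11] = ppiviolet$mississi
  sorted[12] = sippiviolet$missis
  sorted[13] = sissippiviolet$mis
  sorted[14] = ssippiviolet$missi
  sorted[15] = ssissippiviolet$mi
  sorted[16] = t$mississippiviole
  sorted[17] = violet$mississippi
sorted[16] = t$mississippiviole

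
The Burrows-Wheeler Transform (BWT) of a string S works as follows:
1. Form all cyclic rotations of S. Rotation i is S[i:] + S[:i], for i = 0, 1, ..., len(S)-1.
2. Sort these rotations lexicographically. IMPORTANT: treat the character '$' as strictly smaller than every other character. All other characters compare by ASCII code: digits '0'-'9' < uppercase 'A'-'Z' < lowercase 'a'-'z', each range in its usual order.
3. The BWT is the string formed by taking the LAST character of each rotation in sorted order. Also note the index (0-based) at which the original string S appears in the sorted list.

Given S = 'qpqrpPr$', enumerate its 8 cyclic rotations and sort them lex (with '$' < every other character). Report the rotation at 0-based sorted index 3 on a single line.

All 8 rotations (rotation i = S[i:]+S[:i]):
  rot[0] = qpqrpPr$
  rot[1] = pqrpPr$q
  rot[2] = qrpPr$qp
  rot[3] = rpPr$qpq
  rot[4] = pPr$qpqr
  rot[5] = Pr$qpqrp
  rot[6] = r$qpqrpP
  rot[7] = $qpqrpPr
Sorted (with $ < everything):
  sorted[0] = $qpqrpPr
  sorted[1] = Pr$qpqrp
  sorted[2] = pPr$qpqr
  sorted[3] = pqrpPr$q
  sorted[4] = qpqrpPr$
  sorted[5] = qrpPr$qp
  sorted[6] = r$qpqrpP
  sorted[7] = rpPr$qpq
sorted[3] = pqrpPr$q

Answer: pqrpPr$q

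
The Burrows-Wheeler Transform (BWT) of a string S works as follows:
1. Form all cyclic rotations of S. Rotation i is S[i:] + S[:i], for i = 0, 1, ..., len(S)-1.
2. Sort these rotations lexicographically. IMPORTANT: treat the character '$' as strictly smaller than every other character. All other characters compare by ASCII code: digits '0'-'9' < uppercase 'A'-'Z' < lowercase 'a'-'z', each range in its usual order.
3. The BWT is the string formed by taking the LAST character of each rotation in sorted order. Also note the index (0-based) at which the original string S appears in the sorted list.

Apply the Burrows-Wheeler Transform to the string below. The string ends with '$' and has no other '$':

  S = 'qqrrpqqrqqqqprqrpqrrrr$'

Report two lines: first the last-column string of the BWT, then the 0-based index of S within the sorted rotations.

Answer: rrrqqqqrp$rqqprrqqprqrq
9

Derivation:
All 23 rotations (rotation i = S[i:]+S[:i]):
  rot[0] = qqrrpqqrqqqqprqrpqrrrr$
  rot[1] = qrrpqqrqqqqprqrpqrrrr$q
  rot[2] = rrpqqrqqqqprqrpqrrrr$qq
  rot[3] = rpqqrqqqqprqrpqrrrr$qqr
  rot[4] = pqqrqqqqprqrpqrrrr$qqrr
  rot[5] = qqrqqqqprqrpqrrrr$qqrrp
  rot[6] = qrqqqqprqrpqrrrr$qqrrpq
  rot[7] = rqqqqprqrpqrrrr$qqrrpqq
  rot[8] = qqqqprqrpqrrrr$qqrrpqqr
  rot[9] = qqqprqrpqrrrr$qqrrpqqrq
  rot[10] = qqprqrpqrrrr$qqrrpqqrqq
  rot[11] = qprqrpqrrrr$qqrrpqqrqqq
  rot[12] = prqrpqrrrr$qqrrpqqrqqqq
  rot[13] = rqrpqrrrr$qqrrpqqrqqqqp
  rot[14] = qrpqrrrr$qqrrpqqrqqqqpr
  rot[15] = rpqrrrr$qqrrpqqrqqqqprq
  rot[16] = pqrrrr$qqrrpqqrqqqqprqr
  rot[17] = qrrrr$qqrrpqqrqqqqprqrp
  rot[18] = rrrr$qqrrpqqrqqqqprqrpq
  rot[19] = rrr$qqrrpqqrqqqqprqrpqr
  rot[20] = rr$qqrrpqqrqqqqprqrpqrr
  rot[21] = r$qqrrpqqrqqqqprqrpqrrr
  rot[22] = $qqrrpqqrqqqqprqrpqrrrr
Sorted (with $ < everything):
  sorted[0] = $qqrrpqqrqqqqprqrpqrrrr  (last char: 'r')
  sorted[1] = pqqrqqqqprqrpqrrrr$qqrr  (last char: 'r')
  sorted[2] = pqrrrr$qqrrpqqrqqqqprqr  (last char: 'r')
  sorted[3] = prqrpqrrrr$qqrrpqqrqqqq  (last char: 'q')
  sorted[4] = qprqrpqrrrr$qqrrpqqrqqq  (last char: 'q')
  sorted[5] = qqprqrpqrrrr$qqrrpqqrqq  (last char: 'q')
  sorted[6] = qqqprqrpqrrrr$qqrrpqqrq  (last char: 'q')
  sorted[7] = qqqqprqrpqrrrr$qqrrpqqr  (last char: 'r')
  sorted[8] = qqrqqqqprqrpqrrrr$qqrrp  (last char: 'p')
  sorted[9] = qqrrpqqrqqqqprqrpqrrrr$  (last char: '$')
  sorted[10] = qrpqrrrr$qqrrpqqrqqqqpr  (last char: 'r')
  sorted[11] = qrqqqqprqrpqrrrr$qqrrpq  (last char: 'q')
  sorted[12] = qrrpqqrqqqqprqrpqrrrr$q  (last char: 'q')
  sorted[13] = qrrrr$qqrrpqqrqqqqprqrp  (last char: 'p')
  sorted[14] = r$qqrrpqqrqqqqprqrpqrrr  (last char: 'r')
  sorted[15] = rpqqrqqqqprqrpqrrrr$qqr  (last char: 'r')
  sorted[16] = rpqrrrr$qqrrpqqrqqqqprq  (last char: 'q')
  sorted[17] = rqqqqprqrpqrrrr$qqrrpqq  (last char: 'q')
  sorted[18] = rqrpqrrrr$qqrrpqqrqqqqp  (last char: 'p')
  sorted[19] = rr$qqrrpqqrqqqqprqrpqrr  (last char: 'r')
  sorted[20] = rrpqqrqqqqprqrpqrrrr$qq  (last char: 'q')
  sorted[21] = rrr$qqrrpqqrqqqqprqrpqr  (last char: 'r')
  sorted[22] = rrrr$qqrrpqqrqqqqprqrpq  (last char: 'q')
Last column: rrrqqqqrp$rqqprrqqprqrq
Original string S is at sorted index 9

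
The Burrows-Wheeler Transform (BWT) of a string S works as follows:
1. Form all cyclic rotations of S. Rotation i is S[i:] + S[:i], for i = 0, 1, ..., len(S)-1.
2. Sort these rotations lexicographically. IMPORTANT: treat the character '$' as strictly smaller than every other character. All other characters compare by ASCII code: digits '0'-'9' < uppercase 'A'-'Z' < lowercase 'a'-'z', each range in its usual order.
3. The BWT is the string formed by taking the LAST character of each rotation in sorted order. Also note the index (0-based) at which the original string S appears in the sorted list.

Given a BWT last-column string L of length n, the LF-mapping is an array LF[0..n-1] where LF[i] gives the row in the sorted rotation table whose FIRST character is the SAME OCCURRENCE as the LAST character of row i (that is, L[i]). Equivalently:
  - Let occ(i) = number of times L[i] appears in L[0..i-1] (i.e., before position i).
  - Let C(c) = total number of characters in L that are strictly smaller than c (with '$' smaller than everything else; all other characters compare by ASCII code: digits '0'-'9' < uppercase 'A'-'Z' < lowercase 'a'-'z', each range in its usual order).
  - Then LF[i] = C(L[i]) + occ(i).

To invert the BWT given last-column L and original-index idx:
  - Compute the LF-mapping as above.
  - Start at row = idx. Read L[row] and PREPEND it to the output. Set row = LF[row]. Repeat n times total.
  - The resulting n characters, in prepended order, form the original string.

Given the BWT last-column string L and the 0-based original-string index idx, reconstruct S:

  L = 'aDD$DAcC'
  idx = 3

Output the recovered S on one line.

Answer: DADDCca$

Derivation:
LF mapping: 6 3 4 0 5 1 7 2
Walk LF starting at row 3, prepending L[row]:
  step 1: row=3, L[3]='$', prepend. Next row=LF[3]=0
  step 2: row=0, L[0]='a', prepend. Next row=LF[0]=6
  step 3: row=6, L[6]='c', prepend. Next row=LF[6]=7
  step 4: row=7, L[7]='C', prepend. Next row=LF[7]=2
  step 5: row=2, L[2]='D', prepend. Next row=LF[2]=4
  step 6: row=4, L[4]='D', prepend. Next row=LF[4]=5
  step 7: row=5, L[5]='A', prepend. Next row=LF[5]=1
  step 8: row=1, L[1]='D', prepend. Next row=LF[1]=3
Reversed output: DADDCca$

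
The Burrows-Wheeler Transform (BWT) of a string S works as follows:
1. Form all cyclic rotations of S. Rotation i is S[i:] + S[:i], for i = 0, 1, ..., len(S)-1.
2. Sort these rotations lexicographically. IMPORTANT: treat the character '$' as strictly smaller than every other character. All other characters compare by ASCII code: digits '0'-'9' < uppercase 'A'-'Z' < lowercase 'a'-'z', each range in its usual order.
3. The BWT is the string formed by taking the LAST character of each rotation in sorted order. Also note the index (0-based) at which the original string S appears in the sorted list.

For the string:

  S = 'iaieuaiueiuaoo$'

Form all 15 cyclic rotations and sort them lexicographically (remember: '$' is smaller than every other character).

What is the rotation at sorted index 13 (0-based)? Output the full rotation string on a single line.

All 15 rotations (rotation i = S[i:]+S[:i]):
  rot[0] = iaieuaiueiuaoo$
  rot[1] = aieuaiueiuaoo$i
  rot[2] = ieuaiueiuaoo$ia
  rot[3] = euaiueiuaoo$iai
  rot[4] = uaiueiuaoo$iaie
  rot[5] = aiueiuaoo$iaieu
  rot[6] = iueiuaoo$iaieua
  rot[7] = ueiuaoo$iaieuai
  rot[8] = eiuaoo$iaieuaiu
  rot[9] = iuaoo$iaieuaiue
  rot[10] = uaoo$iaieuaiuei
  rot[11] = aoo$iaieuaiueiu
  rot[12] = oo$iaieuaiueiua
  rot[13] = o$iaieuaiueiuao
  rot[14] = $iaieuaiueiuaoo
Sorted (with $ < everything):
  sorted[0] = $iaieuaiueiuaoo
  sorted[1] = aieuaiueiuaoo$i
  sorted[2] = aiueiuaoo$iaieu
  sorted[3] = aoo$iaieuaiueiu
  sorted[4] = eiuaoo$iaieuaiu
  sorted[5] = euaiueiuaoo$iai
  sorted[6] = iaieuaiueiuaoo$
  sorted[7] = ieuaiueiuaoo$ia
  sorted[8] = iuaoo$iaieuaiue
  sorted[9] = iueiuaoo$iaieua
  sorted[10] = o$iaieuaiueiuao
  sorted[11] = oo$iaieuaiueiua
  sorted[12] = uaiueiuaoo$iaie
  sorted[13] = uaoo$iaieuaiuei
  sorted[14] = ueiuaoo$iaieuai
sorted[13] = uaoo$iaieuaiuei

Answer: uaoo$iaieuaiuei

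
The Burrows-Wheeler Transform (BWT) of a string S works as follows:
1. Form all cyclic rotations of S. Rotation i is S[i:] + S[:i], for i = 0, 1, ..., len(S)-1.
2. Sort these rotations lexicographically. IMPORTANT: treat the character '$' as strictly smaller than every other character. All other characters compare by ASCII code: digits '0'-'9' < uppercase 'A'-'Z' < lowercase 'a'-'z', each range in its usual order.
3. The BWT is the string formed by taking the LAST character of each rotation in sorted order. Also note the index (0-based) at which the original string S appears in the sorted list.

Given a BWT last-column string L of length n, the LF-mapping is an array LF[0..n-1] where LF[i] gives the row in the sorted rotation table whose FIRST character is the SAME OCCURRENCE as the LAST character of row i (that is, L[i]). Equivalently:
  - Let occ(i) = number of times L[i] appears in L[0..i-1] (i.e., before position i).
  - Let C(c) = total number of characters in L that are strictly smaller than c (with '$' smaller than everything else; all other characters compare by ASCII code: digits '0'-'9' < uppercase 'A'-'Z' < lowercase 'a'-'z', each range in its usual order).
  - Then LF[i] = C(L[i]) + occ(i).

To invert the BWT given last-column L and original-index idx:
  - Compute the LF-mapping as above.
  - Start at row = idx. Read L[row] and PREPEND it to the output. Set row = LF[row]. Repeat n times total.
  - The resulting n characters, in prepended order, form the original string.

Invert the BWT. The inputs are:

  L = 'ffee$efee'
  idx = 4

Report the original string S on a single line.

Answer: efeeeeff$

Derivation:
LF mapping: 6 7 1 2 0 3 8 4 5
Walk LF starting at row 4, prepending L[row]:
  step 1: row=4, L[4]='$', prepend. Next row=LF[4]=0
  step 2: row=0, L[0]='f', prepend. Next row=LF[0]=6
  step 3: row=6, L[6]='f', prepend. Next row=LF[6]=8
  step 4: row=8, L[8]='e', prepend. Next row=LF[8]=5
  step 5: row=5, L[5]='e', prepend. Next row=LF[5]=3
  step 6: row=3, L[3]='e', prepend. Next row=LF[3]=2
  step 7: row=2, L[2]='e', prepend. Next row=LF[2]=1
  step 8: row=1, L[1]='f', prepend. Next row=LF[1]=7
  step 9: row=7, L[7]='e', prepend. Next row=LF[7]=4
Reversed output: efeeeeff$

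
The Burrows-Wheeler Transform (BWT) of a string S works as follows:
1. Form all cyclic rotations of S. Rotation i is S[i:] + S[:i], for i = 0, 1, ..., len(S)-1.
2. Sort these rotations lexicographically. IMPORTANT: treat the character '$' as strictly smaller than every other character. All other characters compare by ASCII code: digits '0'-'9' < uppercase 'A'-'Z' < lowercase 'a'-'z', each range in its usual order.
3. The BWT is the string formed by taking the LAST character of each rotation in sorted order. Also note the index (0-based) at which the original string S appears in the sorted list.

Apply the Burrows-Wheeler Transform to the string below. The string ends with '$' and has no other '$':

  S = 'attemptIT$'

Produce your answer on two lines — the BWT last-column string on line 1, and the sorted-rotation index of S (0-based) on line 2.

Answer: TtI$tempta
3

Derivation:
All 10 rotations (rotation i = S[i:]+S[:i]):
  rot[0] = attemptIT$
  rot[1] = ttemptIT$a
  rot[2] = temptIT$at
  rot[3] = emptIT$att
  rot[4] = mptIT$atte
  rot[5] = ptIT$attem
  rot[6] = tIT$attemp
  rot[7] = IT$attempt
  rot[8] = T$attemptI
  rot[9] = $attemptIT
Sorted (with $ < everything):
  sorted[0] = $attemptIT  (last char: 'T')
  sorted[1] = IT$attempt  (last char: 't')
  sorted[2] = T$attemptI  (last char: 'I')
  sorted[3] = attemptIT$  (last char: '$')
  sorted[4] = emptIT$att  (last char: 't')
  sorted[5] = mptIT$atte  (last char: 'e')
  sorted[6] = ptIT$attem  (last char: 'm')
  sorted[7] = tIT$attemp  (last char: 'p')
  sorted[8] = temptIT$at  (last char: 't')
  sorted[9] = ttemptIT$a  (last char: 'a')
Last column: TtI$tempta
Original string S is at sorted index 3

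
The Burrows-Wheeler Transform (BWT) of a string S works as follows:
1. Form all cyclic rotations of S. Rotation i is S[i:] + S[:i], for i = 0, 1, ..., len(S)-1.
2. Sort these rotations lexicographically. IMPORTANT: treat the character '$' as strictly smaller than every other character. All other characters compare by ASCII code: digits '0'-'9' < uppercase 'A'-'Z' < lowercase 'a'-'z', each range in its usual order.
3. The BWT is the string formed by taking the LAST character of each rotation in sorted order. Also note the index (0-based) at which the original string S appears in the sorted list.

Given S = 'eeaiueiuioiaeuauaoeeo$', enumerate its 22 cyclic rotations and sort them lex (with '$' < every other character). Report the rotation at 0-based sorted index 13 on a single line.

Answer: iueiuioiaeuauaoeeo$eea

Derivation:
All 22 rotations (rotation i = S[i:]+S[:i]):
  rot[0] = eeaiueiuioiaeuauaoeeo$
  rot[1] = eaiueiuioiaeuauaoeeo$e
  rot[2] = aiueiuioiaeuauaoeeo$ee
  rot[3] = iueiuioiaeuauaoeeo$eea
  rot[4] = ueiuioiaeuauaoeeo$eeai
  rot[5] = eiuioiaeuauaoeeo$eeaiu
  rot[6] = iuioiaeuauaoeeo$eeaiue
  rot[7] = uioiaeuauaoeeo$eeaiuei
  rot[8] = ioiaeuauaoeeo$eeaiueiu
  rot[9] = oiaeuauaoeeo$eeaiueiui
  rot[10] = iaeuauaoeeo$eeaiueiuio
  rot[11] = aeuauaoeeo$eeaiueiuioi
  rot[12] = euauaoeeo$eeaiueiuioia
  rot[13] = uauaoeeo$eeaiueiuioiae
  rot[14] = auaoeeo$eeaiueiuioiaeu
  rot[15] = uaoeeo$eeaiueiuioiaeua
  rot[16] = aoeeo$eeaiueiuioiaeuau
  rot[17] = oeeo$eeaiueiuioiaeuaua
  rot[18] = eeo$eeaiueiuioiaeuauao
  rot[19] = eo$eeaiueiuioiaeuauaoe
  rot[20] = o$eeaiueiuioiaeuauaoee
  rot[21] = $eeaiueiuioiaeuauaoeeo
Sorted (with $ < everything):
  sorted[0] = $eeaiueiuioiaeuauaoeeo
  sorted[1] = aeuauaoeeo$eeaiueiuioi
  sorted[2] = aiueiuioiaeuauaoeeo$ee
  sorted[3] = aoeeo$eeaiueiuioiaeuau
  sorted[4] = auaoeeo$eeaiueiuioiaeu
  sorted[5] = eaiueiuioiaeuauaoeeo$e
  sorted[6] = eeaiueiuioiaeuauaoeeo$
  sorted[7] = eeo$eeaiueiuioiaeuauao
  sorted[8] = eiuioiaeuauaoeeo$eeaiu
  sorted[9] = eo$eeaiueiuioiaeuauaoe
  sorted[10] = euauaoeeo$eeaiueiuioia
  sorted[11] = iaeuauaoeeo$eeaiueiuio
  sorted[12] = ioiaeuauaoeeo$eeaiueiu
  sorted[13] = iueiuioiaeuauaoeeo$eea
  sorted[14] = iuioiaeuauaoeeo$eeaiue
  sorted[15] = o$eeaiueiuioiaeuauaoee
  sorted[16] = oeeo$eeaiueiuioiaeuaua
  sorted[17] = oiaeuauaoeeo$eeaiueiui
  sorted[18] = uaoeeo$eeaiueiuioiaeua
  sorted[19] = uauaoeeo$eeaiueiuioiae
  sorted[20] = ueiuioiaeuauaoeeo$eeai
  sorted[21] = uioiaeuauaoeeo$eeaiuei
sorted[13] = iueiuioiaeuauaoeeo$eea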